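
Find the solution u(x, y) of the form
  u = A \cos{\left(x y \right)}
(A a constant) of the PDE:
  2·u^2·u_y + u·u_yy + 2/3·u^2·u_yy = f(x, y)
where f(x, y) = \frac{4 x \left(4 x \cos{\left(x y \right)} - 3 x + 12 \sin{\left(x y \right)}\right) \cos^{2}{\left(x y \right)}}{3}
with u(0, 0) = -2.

Substitute the ansatz u = A \cos{\left(x y \right)} into the left-hand side.
Derivatives of the ansatz:
  u_y = - A x \sin{\left(x y \right)}
  u_yy = - A x^{2} \cos{\left(x y \right)}
Term by term:
  2·u^2·u_y = - 2 A^{3} x \sin{\left(x y \right)} \cos^{2}{\left(x y \right)}
  u·u_yy = - A^{2} x^{2} \cos^{2}{\left(x y \right)}
  2/3·u^2·u_yy = - \frac{2 A^{3} x^{2} \cos^{3}{\left(x y \right)}}{3}
So the left-hand side equals
  - \frac{2 A^{3} x^{2} \cos^{3}{\left(x y \right)}}{3} - 2 A^{3} x \sin{\left(x y \right)} \cos^{2}{\left(x y \right)} - A^{2} x^{2} \cos^{2}{\left(x y \right)}
This must equal f(x, y) identically; expanded, f = \frac{16 x^{2} \cos^{3}{\left(x y \right)}}{3} - 4 x^{2} \cos^{2}{\left(x y \right)} + 16 x \sin{\left(x y \right)} \cos^{2}{\left(x y \right)}.
Matching coefficients of the independent functions:
  [x^{2} \cos^{2}{\left(x y \right)}]:  - A^{2} = -4
  [x^{2} \cos^{3}{\left(x y \right)}]:  - \frac{2 A^{3}}{3} = \frac{16}{3}
  [x \sin{\left(x y \right)} \cos^{2}{\left(x y \right)}]:  - 2 A^{3} = 16
Solving: A = -2.
Check against the point condition:
  u(0, 0) = -2  ⟹  A = -2  ✓
Hence u(x, y) = - 2 \cos{\left(x y \right)}.

Answer: u(x, y) = - 2 \cos{\left(x y \right)}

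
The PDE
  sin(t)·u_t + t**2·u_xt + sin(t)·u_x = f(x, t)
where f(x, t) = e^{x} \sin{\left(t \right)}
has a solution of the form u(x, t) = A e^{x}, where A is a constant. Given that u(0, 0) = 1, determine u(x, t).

Substitute the ansatz u = A e^{x} into the left-hand side.
Derivatives of the ansatz:
  u_t = 0
  u_xt = 0
  u_x = A e^{x}
Term by term:
  sin(t)·u_t = 0
  t**2·u_xt = 0
  sin(t)·u_x = A e^{x} \sin{\left(t \right)}
So the left-hand side equals
  A e^{x} \sin{\left(t \right)}
This must equal f(x, t) = e^{x} \sin{\left(t \right)} identically.
Matching coefficients of the independent functions:
  [e^{x} \sin{\left(t \right)}]:  A = 1
Solving: A = 1.
Check against the point condition:
  u(0, 0) = 1  ⟹  A = 1  ✓
Hence u(x, t) = e^{x}.

Answer: u(x, t) = e^{x}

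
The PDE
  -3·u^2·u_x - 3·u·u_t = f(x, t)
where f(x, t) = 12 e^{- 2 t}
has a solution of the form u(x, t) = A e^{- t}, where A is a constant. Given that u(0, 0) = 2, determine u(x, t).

Substitute the ansatz u = A e^{- t} into the left-hand side.
Derivatives of the ansatz:
  u_x = 0
  u_t = - A e^{- t}
Term by term:
  -3·u^2·u_x = 0
  -3·u·u_t = 3 A^{2} e^{- 2 t}
So the left-hand side equals
  3 A^{2} e^{- 2 t}
This must equal f(x, t) = 12 e^{- 2 t} identically.
Matching coefficients of the independent functions:
  [e^{- 2 t}]:  3 A^{2} = 12
These equations allow (A) = (-2) or (2).
Impose the point condition(s):
  u(0, 0) = 2  ⟹  A = 2
Only A = 2 satisfies everything.
Hence u(x, t) = 2 e^{- t}.

Answer: u(x, t) = 2 e^{- t}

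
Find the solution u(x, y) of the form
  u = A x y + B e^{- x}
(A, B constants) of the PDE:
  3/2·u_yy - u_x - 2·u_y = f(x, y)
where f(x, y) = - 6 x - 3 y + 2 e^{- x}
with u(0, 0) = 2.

Answer: u(x, y) = 3 x y + 2 e^{- x}

Derivation:
Substitute the ansatz u = A x y + B e^{- x} into the left-hand side.
Derivatives of the ansatz:
  u_yy = 0
  u_x = A y - B e^{- x}
  u_y = A x
Term by term:
  3/2·u_yy = 0
  -u_x = - A y + B e^{- x}
  -2·u_y = - 2 A x
So the left-hand side equals
  - 2 A x - A y + B e^{- x}
This must equal f(x, y) = - 6 x - 3 y + 2 e^{- x} identically.
Matching coefficients of the independent functions:
  [x]:  - 2 A = -6
  [y]:  - A = -3
  [e^{- x}]:  B = 2
Solving: A = 3, B = 2.
Check against the point condition:
  u(0, 0) = 2  ⟹  B = 2  ✓
Hence u(x, y) = 3 x y + 2 e^{- x}.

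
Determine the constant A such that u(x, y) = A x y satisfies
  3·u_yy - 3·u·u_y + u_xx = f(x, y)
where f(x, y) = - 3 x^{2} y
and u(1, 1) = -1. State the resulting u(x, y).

Substitute the ansatz u = A x y into the left-hand side.
Derivatives of the ansatz:
  u_yy = 0
  u_y = A x
  u_xx = 0
Term by term:
  3·u_yy = 0
  -3·u·u_y = - 3 A^{2} x^{2} y
  u_xx = 0
So the left-hand side equals
  - 3 A^{2} x^{2} y
This must equal f(x, y) = - 3 x^{2} y identically.
Matching coefficients of the independent functions:
  [x^{2} y]:  - 3 A^{2} = -3
These equations allow (A) = (-1) or (1).
Impose the point condition(s):
  u(1, 1) = -1  ⟹  A = -1
Only A = -1 satisfies everything.
Hence u(x, y) = - x y.

Answer: u(x, y) = - x y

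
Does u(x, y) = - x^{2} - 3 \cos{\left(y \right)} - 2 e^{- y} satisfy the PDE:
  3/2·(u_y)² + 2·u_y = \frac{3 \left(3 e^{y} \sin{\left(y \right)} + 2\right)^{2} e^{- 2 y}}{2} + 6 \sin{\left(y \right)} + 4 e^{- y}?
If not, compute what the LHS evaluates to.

Evaluate each term of the left-hand side for u = - x^{2} - 3 \cos{\left(y \right)} - 2 e^{- y}.
Derivatives:
  u_y = 3 \sin{\left(y \right)} + 2 e^{- y}
Terms:
  3/2·(u_y)² = \frac{3 \left(3 e^{y} \sin{\left(y \right)} + 2\right)^{2} e^{- 2 y}}{2}
  2·u_y = 6 \sin{\left(y \right)} + 4 e^{- y}
Sum: LHS = \frac{3 \left(3 e^{y} \sin{\left(y \right)} + 2\right)^{2} e^{- 2 y}}{2} + 6 \sin{\left(y \right)} + 4 e^{- y}
This is exactly the given right-hand side, so u is a solution.

Answer: Yes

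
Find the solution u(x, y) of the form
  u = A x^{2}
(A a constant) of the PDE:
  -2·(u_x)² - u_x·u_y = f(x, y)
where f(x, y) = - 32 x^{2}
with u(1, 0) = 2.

Substitute the ansatz u = A x^{2} into the left-hand side.
Derivatives of the ansatz:
  u_x = 2 A x
  u_y = 0
Term by term:
  -2·(u_x)² = - 8 A^{2} x^{2}
  -u_x·u_y = 0
So the left-hand side equals
  - 8 A^{2} x^{2}
This must equal f(x, y) = - 32 x^{2} identically.
Matching coefficients of the independent functions:
  [x^{2}]:  - 8 A^{2} = -32
These equations allow (A) = (-2) or (2).
Impose the point condition(s):
  u(1, 0) = 2  ⟹  A = 2
Only A = 2 satisfies everything.
Hence u(x, y) = 2 x^{2}.

Answer: u(x, y) = 2 x^{2}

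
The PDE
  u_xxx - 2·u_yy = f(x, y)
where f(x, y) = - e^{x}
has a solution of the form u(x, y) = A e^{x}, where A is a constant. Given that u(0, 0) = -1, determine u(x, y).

Substitute the ansatz u = A e^{x} into the left-hand side.
Derivatives of the ansatz:
  u_xxx = A e^{x}
  u_yy = 0
Term by term:
  u_xxx = A e^{x}
  -2·u_yy = 0
So the left-hand side equals
  A e^{x}
This must equal f(x, y) = - e^{x} identically.
Matching coefficients of the independent functions:
  [e^{x}]:  A = -1
Solving: A = -1.
Check against the point condition:
  u(0, 0) = -1  ⟹  A = -1  ✓
Hence u(x, y) = - e^{x}.

Answer: u(x, y) = - e^{x}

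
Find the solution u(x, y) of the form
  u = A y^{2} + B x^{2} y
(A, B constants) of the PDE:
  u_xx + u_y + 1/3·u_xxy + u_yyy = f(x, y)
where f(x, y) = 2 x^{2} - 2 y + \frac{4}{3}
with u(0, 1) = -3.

Substitute the ansatz u = A y^{2} + B x^{2} y into the left-hand side.
Derivatives of the ansatz:
  u_xx = 2 B y
  u_y = 2 A y + B x^{2}
  u_xxy = 2 B
  u_yyy = 0
Term by term:
  u_xx = 2 B y
  u_y = 2 A y + B x^{2}
  1/3·u_xxy = \frac{2 B}{3}
  u_yyy = 0
So the left-hand side equals
  2 A y + B x^{2} + 2 B y + \frac{2 B}{3}
This must equal f(x, y) = 2 x^{2} - 2 y + \frac{4}{3} identically.
Matching coefficients of the independent functions:
  [constant term]:  \frac{2 B}{3} = \frac{4}{3}
  [x^{2}]:  B = 2
  [y]:  2 A + 2 B = -2
Solving: A = -3, B = 2.
Check against the point condition:
  u(0, 1) = -3  ⟹  A = -3  ✓
Hence u(x, y) = 2 x^{2} y - 3 y^{2}.

Answer: u(x, y) = 2 x^{2} y - 3 y^{2}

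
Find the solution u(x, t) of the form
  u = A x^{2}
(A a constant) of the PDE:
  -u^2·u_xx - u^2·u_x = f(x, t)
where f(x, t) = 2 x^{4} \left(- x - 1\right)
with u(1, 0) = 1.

Substitute the ansatz u = A x^{2} into the left-hand side.
Derivatives of the ansatz:
  u_xx = 2 A
  u_x = 2 A x
Term by term:
  -u^2·u_xx = - 2 A^{3} x^{4}
  -u^2·u_x = - 2 A^{3} x^{5}
So the left-hand side equals
  - 2 A^{3} x^{5} - 2 A^{3} x^{4}
This must equal f(x, t) identically; expanded, f = - 2 x^{5} - 2 x^{4}.
Matching coefficients of the independent functions:
  [x^{4}, x^{5}]:  - 2 A^{3} = -2
Solving: A = 1.
Check against the point condition:
  u(1, 0) = 1  ⟹  A = 1  ✓
Hence u(x, t) = x^{2}.

Answer: u(x, t) = x^{2}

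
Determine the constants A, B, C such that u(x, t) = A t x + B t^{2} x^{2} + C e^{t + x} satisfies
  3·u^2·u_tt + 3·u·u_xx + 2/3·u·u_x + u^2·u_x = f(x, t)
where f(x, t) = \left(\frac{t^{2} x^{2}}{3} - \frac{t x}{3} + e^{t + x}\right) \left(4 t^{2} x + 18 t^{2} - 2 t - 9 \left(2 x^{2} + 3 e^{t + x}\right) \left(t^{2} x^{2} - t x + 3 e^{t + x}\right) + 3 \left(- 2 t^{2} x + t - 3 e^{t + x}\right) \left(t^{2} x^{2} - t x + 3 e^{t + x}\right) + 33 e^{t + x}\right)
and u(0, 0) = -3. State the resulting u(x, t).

Answer: u(x, t) = - t^{2} x^{2} + t x - 3 e^{t + x}

Derivation:
Substitute the ansatz u = A t x + B t^{2} x^{2} + C e^{t + x} into the left-hand side.
Derivatives of the ansatz:
  u_tt = 2 B x^{2} + C e^{t} e^{x}
  u_xx = 2 B t^{2} + C e^{t} e^{x}
  u_x = A t + 2 B t^{2} x + C e^{t} e^{x}
Term by term:
  3·u^2·u_tt = 6 A^{2} B t^{2} x^{4} + 3 A^{2} C t^{2} x^{2} e^{t} e^{x} + 12 A B^{2} t^{3} x^{5} + 6 A B C t^{3} x^{3} e^{t} e^{x} + 12 A B C t x^{3} e^{t} e^{x} + 6 A C^{2} t x e^{2 t} e^{2 x} + 6 B^{3} t^{4} x^{6} + 3 B^{2} C t^{4} x^{4} e^{t} e^{x} + 12 B^{2} C t^{2} x^{4} e^{t} e^{x} + 6 B C^{2} t^{2} x^{2} e^{2 t} e^{2 x} + 6 B C^{2} x^{2} e^{2 t} e^{2 x} + 3 C^{3} e^{3 t} e^{3 x}
  3·u·u_xx = 6 A B t^{3} x + 3 A C t x e^{t} e^{x} + 6 B^{2} t^{4} x^{2} + 3 B C t^{2} x^{2} e^{t} e^{x} + 6 B C t^{2} e^{t} e^{x} + 3 C^{2} e^{2 t} e^{2 x}
  2/3·u·u_x = \frac{2 A^{2} t^{2} x}{3} + 2 A B t^{3} x^{2} + \frac{2 A C t x e^{t} e^{x}}{3} + \frac{2 A C t e^{t} e^{x}}{3} + \frac{4 B^{2} t^{4} x^{3}}{3} + \frac{2 B C t^{2} x^{2} e^{t} e^{x}}{3} + \frac{4 B C t^{2} x e^{t} e^{x}}{3} + \frac{2 C^{2} e^{2 t} e^{2 x}}{3}
  u^2·u_x = A^{3} t^{3} x^{2} + 4 A^{2} B t^{4} x^{3} + A^{2} C t^{2} x^{2} e^{t} e^{x} + 2 A^{2} C t^{2} x e^{t} e^{x} + 5 A B^{2} t^{5} x^{4} + 2 A B C t^{3} x^{3} e^{t} e^{x} + 6 A B C t^{3} x^{2} e^{t} e^{x} + 2 A C^{2} t x e^{2 t} e^{2 x} + A C^{2} t e^{2 t} e^{2 x} + 2 B^{3} t^{6} x^{5} + B^{2} C t^{4} x^{4} e^{t} e^{x} + 4 B^{2} C t^{4} x^{3} e^{t} e^{x} + 2 B C^{2} t^{2} x^{2} e^{2 t} e^{2 x} + 2 B C^{2} t^{2} x e^{2 t} e^{2 x} + C^{3} e^{3 t} e^{3 x}
Sum these and collect like terms in the independent variables.
This must equal f(x, t) identically; expanded, f = - 2 t^{6} x^{5} + 5 t^{5} x^{4} - 6 t^{4} x^{6} - 12 t^{4} x^{4} e^{t} e^{x} - 12 t^{4} x^{3} e^{t} e^{x} - \frac{8 t^{4} x^{3}}{3} + 6 t^{4} x^{2} + 12 t^{3} x^{5} + 24 t^{3} x^{3} e^{t} e^{x} + 18 t^{3} x^{2} e^{t} e^{x} - t^{3} x^{2} - 6 t^{3} x - 36 t^{2} x^{4} e^{t} e^{x} - 6 t^{2} x^{4} - 72 t^{2} x^{2} e^{2 t} e^{2 x} - t^{2} x^{2} e^{t} e^{x} - 18 t^{2} x e^{2 t} e^{2 x} - 2 t^{2} x e^{t} e^{x} + \frac{2 t^{2} x}{3} + 18 t^{2} e^{t} e^{x} + 36 t x^{3} e^{t} e^{x} + 72 t x e^{2 t} e^{2 x} - 11 t x e^{t} e^{x} + 9 t e^{2 t} e^{2 x} - 2 t e^{t} e^{x} - 54 x^{2} e^{2 t} e^{2 x} - 108 e^{3 t} e^{3 x} + 33 e^{2 t} e^{2 x}.
Matching coefficients of the independent functions:
(each divided by its leading coefficient; functions giving the same equation are listed together)
  [t^{2} x]:  A^{2} - 1 = 0
  [t^{2} x^{4}]:  A^{2} B + 1 = 0
  [t^{3} x]:  A B + 1 = 0
  [t^{3} x^{2}]:  A^{3} + 2 A B + 1 = 0
  [t^{3} x^{5}, t^{5} x^{4}]:  A B^{2} - 1 = 0
  [t^{4} x^{2}]:  B^{2} - 1 = 0
  [t^{4} x^{3}]:  A^{2} B + \frac{B^{2}}{3} + \frac{2}{3} = 0
  [t^{4} x^{6}, t^{6} x^{5}]:  B^{3} + 1 = 0
  [e^{2 t} e^{2 x}]:  C^{2} - 9 = 0
  [e^{3 t} e^{3 x}]:  C^{3} + 27 = 0
  [t e^{t} e^{x}, t x e^{t} e^{x}]:  A C + 3 = 0
  [t e^{2 t} e^{2 x}, t x e^{2 t} e^{2 x}]:  A C^{2} - 9 = 0
  [t^{2} e^{t} e^{x}]:  B C - 3 = 0
  [x^{2} e^{2 t} e^{2 x}, t^{2} x e^{2 t} e^{2 x}, t^{2} x^{2} e^{2 t} e^{2 x}]:  B C^{2} + 9 = 0
  [t x^{3} e^{t} e^{x}, t^{3} x^{2} e^{t} e^{x}, t^{3} x^{3} e^{t} e^{x}]:  A B C - 3 = 0
  [t^{2} x e^{t} e^{x}]:  A^{2} C + \frac{2 B C}{3} + 1 = 0
  [t^{2} x^{2} e^{t} e^{x}]:  A^{2} C + \frac{11 B C}{12} + \frac{1}{4} = 0
  [t^{2} x^{4} e^{t} e^{x}, t^{4} x^{3} e^{t} e^{x}, t^{4} x^{4} e^{t} e^{x}]:  B^{2} C + 3 = 0
Solving: A = 1, B = -1, C = -3.
Check against the point condition:
  u(0, 0) = -3  ⟹  C = -3  ✓
Hence u(x, t) = - t^{2} x^{2} + t x - 3 e^{t + x}.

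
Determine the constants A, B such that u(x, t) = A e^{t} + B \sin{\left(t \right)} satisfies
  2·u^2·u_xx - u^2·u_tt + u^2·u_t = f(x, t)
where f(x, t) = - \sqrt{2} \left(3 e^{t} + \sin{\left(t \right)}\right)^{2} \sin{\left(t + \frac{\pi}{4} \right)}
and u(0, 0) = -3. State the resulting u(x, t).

Substitute the ansatz u = A e^{t} + B \sin{\left(t \right)} into the left-hand side.
Derivatives of the ansatz:
  u_xx = 0
  u_tt = A e^{t} - B \sin{\left(t \right)}
  u_t = A e^{t} + B \cos{\left(t \right)}
Term by term:
  2·u^2·u_xx = 0
  -u^2·u_tt = - A^{3} e^{3 t} - A^{2} B e^{2 t} \sin{\left(t \right)} + A B^{2} e^{t} \sin^{2}{\left(t \right)} + B^{3} \sin^{3}{\left(t \right)}
  u^2·u_t = A^{3} e^{3 t} + 2 A^{2} B e^{2 t} \sin{\left(t \right)} + A^{2} B e^{2 t} \cos{\left(t \right)} + A B^{2} e^{t} \sin^{2}{\left(t \right)} + 2 A B^{2} e^{t} \sin{\left(t \right)} \cos{\left(t \right)} + B^{3} \sin^{2}{\left(t \right)} \cos{\left(t \right)}
So the left-hand side equals
  A^{2} B e^{2 t} \sin{\left(t \right)} + A^{2} B e^{2 t} \cos{\left(t \right)} + 2 A B^{2} e^{t} \sin^{2}{\left(t \right)} + 2 A B^{2} e^{t} \sin{\left(t \right)} \cos{\left(t \right)} + B^{3} \sin^{3}{\left(t \right)} + B^{3} \sin^{2}{\left(t \right)} \cos{\left(t \right)}
This must equal f(x, t) identically; expanded, f = - 9 e^{2 t} \sin{\left(t \right)} - 9 e^{2 t} \cos{\left(t \right)} - 6 e^{t} \sin^{2}{\left(t \right)} - 6 e^{t} \sin{\left(t \right)} \cos{\left(t \right)} - \sin^{3}{\left(t \right)} - \sin^{2}{\left(t \right)} \cos{\left(t \right)}.
Matching coefficients of the independent functions:
  [e^{t} \sin^{2}{\left(t \right)}, e^{t} \sin{\left(t \right)} \cos{\left(t \right)}]:  2 A B^{2} = -6
  [e^{2 t} \sin{\left(t \right)}, e^{2 t} \cos{\left(t \right)}]:  A^{2} B = -9
  [\sin^{2}{\left(t \right)} \cos{\left(t \right)}, \sin^{3}{\left(t \right)}]:  B^{3} = -1
Solving: A = -3, B = -1.
Check against the point condition:
  u(0, 0) = -3  ⟹  A = -3  ✓
Hence u(x, t) = - 3 e^{t} - \sin{\left(t \right)}.

Answer: u(x, t) = - 3 e^{t} - \sin{\left(t \right)}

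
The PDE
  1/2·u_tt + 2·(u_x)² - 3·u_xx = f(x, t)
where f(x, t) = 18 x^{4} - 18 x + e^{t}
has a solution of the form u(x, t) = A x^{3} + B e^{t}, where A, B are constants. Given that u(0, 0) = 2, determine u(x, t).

Substitute the ansatz u = A x^{3} + B e^{t} into the left-hand side.
Derivatives of the ansatz:
  u_tt = B e^{t}
  u_x = 3 A x^{2}
  u_xx = 6 A x
Term by term:
  1/2·u_tt = \frac{B e^{t}}{2}
  2·(u_x)² = 18 A^{2} x^{4}
  -3·u_xx = - 18 A x
So the left-hand side equals
  18 A^{2} x^{4} - 18 A x + \frac{B e^{t}}{2}
This must equal f(x, t) = 18 x^{4} - 18 x + e^{t} identically.
Matching coefficients of the independent functions:
  [x]:  - 18 A = -18
  [x^{4}]:  18 A^{2} = 18
  [e^{t}]:  \frac{B}{2} = 1
Solving: A = 1, B = 2.
Check against the point condition:
  u(0, 0) = 2  ⟹  B = 2  ✓
Hence u(x, t) = x^{3} + 2 e^{t}.

Answer: u(x, t) = x^{3} + 2 e^{t}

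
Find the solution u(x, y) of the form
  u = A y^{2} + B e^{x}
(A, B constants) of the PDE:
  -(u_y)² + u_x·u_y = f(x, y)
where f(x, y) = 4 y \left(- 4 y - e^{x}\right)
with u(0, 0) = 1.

Substitute the ansatz u = A y^{2} + B e^{x} into the left-hand side.
Derivatives of the ansatz:
  u_y = 2 A y
  u_x = B e^{x}
Term by term:
  -(u_y)² = - 4 A^{2} y^{2}
  u_x·u_y = 2 A B y e^{x}
So the left-hand side equals
  - 4 A^{2} y^{2} + 2 A B y e^{x}
This must equal f(x, y) identically; expanded, f = - 16 y^{2} - 4 y e^{x}.
Matching coefficients of the independent functions:
  [y^{2}]:  - 4 A^{2} = -16
  [y e^{x}]:  2 A B = -4
These equations allow (A, B) = (-2, 1) or (2, -1).
Impose the point condition(s):
  u(0, 0) = 1  ⟹  B = 1
Only A = -2, B = 1 satisfies everything.
Hence u(x, y) = - 2 y^{2} + e^{x}.

Answer: u(x, y) = - 2 y^{2} + e^{x}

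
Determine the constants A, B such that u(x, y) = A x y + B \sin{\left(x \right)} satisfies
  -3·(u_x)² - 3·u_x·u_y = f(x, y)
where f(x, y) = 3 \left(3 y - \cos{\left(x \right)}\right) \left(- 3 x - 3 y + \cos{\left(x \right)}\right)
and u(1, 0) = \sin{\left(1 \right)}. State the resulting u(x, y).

Answer: u(x, y) = - 3 x y + \sin{\left(x \right)}

Derivation:
Substitute the ansatz u = A x y + B \sin{\left(x \right)} into the left-hand side.
Derivatives of the ansatz:
  u_x = A y + B \cos{\left(x \right)}
  u_y = A x
Term by term:
  -3·(u_x)² = - 3 A^{2} y^{2} - 6 A B y \cos{\left(x \right)} - 3 B^{2} \cos^{2}{\left(x \right)}
  -3·u_x·u_y = - 3 A^{2} x y - 3 A B x \cos{\left(x \right)}
So the left-hand side equals
  - 3 A^{2} x y - 3 A^{2} y^{2} - 3 A B x \cos{\left(x \right)} - 6 A B y \cos{\left(x \right)} - 3 B^{2} \cos^{2}{\left(x \right)}
This must equal f(x, y) identically; expanded, f = - 27 x y + 9 x \cos{\left(x \right)} - 27 y^{2} + 18 y \cos{\left(x \right)} - 3 \cos^{2}{\left(x \right)}.
Matching coefficients of the independent functions:
  [y^{2}, x y]:  - 3 A^{2} = -27
  [x \cos{\left(x \right)}]:  - 3 A B = 9
  [y \cos{\left(x \right)}]:  - 6 A B = 18
  [\cos^{2}{\left(x \right)}]:  - 3 B^{2} = -3
These equations allow (A, B) = (-3, 1) or (3, -1).
Impose the point condition(s):
  u(1, 0) = \sin{\left(1 \right)}  ⟹  B \sin{\left(1 \right)} = \sin{\left(1 \right)}
Only A = -3, B = 1 satisfies everything.
Hence u(x, y) = - 3 x y + \sin{\left(x \right)}.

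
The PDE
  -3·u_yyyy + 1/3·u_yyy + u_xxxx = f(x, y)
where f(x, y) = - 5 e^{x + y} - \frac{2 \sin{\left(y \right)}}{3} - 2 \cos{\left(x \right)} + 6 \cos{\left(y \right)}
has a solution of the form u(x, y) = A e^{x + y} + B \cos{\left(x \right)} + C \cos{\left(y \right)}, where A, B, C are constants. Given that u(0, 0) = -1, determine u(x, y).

Substitute the ansatz u = A e^{x + y} + B \cos{\left(x \right)} + C \cos{\left(y \right)} into the left-hand side.
Derivatives of the ansatz:
  u_yyyy = A e^{x} e^{y} + C \cos{\left(y \right)}
  u_yyy = A e^{x} e^{y} + C \sin{\left(y \right)}
  u_xxxx = A e^{x} e^{y} + B \cos{\left(x \right)}
Term by term:
  -3·u_yyyy = - 3 A e^{x} e^{y} - 3 C \cos{\left(y \right)}
  1/3·u_yyy = \frac{A e^{x} e^{y}}{3} + \frac{C \sin{\left(y \right)}}{3}
  u_xxxx = A e^{x} e^{y} + B \cos{\left(x \right)}
So the left-hand side equals
  - \frac{5 A e^{x} e^{y}}{3} + B \cos{\left(x \right)} + \frac{C \sin{\left(y \right)}}{3} - 3 C \cos{\left(y \right)}
This must equal f(x, y) identically; expanded, f = - 5 e^{x} e^{y} - \frac{2 \sin{\left(y \right)}}{3} - 2 \cos{\left(x \right)} + 6 \cos{\left(y \right)}.
Matching coefficients of the independent functions:
  [e^{x} e^{y}]:  - \frac{5 A}{3} = -5
  [\sin{\left(y \right)}]:  \frac{C}{3} = - \frac{2}{3}
  [\cos{\left(x \right)}]:  B = -2
  [\cos{\left(y \right)}]:  - 3 C = 6
Solving: A = 3, B = -2, C = -2.
Check against the point condition:
  u(0, 0) = -1  ⟹  A + B + C = -1  ✓
Hence u(x, y) = 3 e^{x + y} - 2 \cos{\left(x \right)} - 2 \cos{\left(y \right)}.

Answer: u(x, y) = 3 e^{x + y} - 2 \cos{\left(x \right)} - 2 \cos{\left(y \right)}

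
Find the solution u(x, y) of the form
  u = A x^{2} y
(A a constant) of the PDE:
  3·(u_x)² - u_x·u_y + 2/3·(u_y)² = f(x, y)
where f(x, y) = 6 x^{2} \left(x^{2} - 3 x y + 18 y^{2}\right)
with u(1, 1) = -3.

Substitute the ansatz u = A x^{2} y into the left-hand side.
Derivatives of the ansatz:
  u_x = 2 A x y
  u_y = A x^{2}
Term by term:
  3·(u_x)² = 12 A^{2} x^{2} y^{2}
  -u_x·u_y = - 2 A^{2} x^{3} y
  2/3·(u_y)² = \frac{2 A^{2} x^{4}}{3}
So the left-hand side equals
  \frac{2 A^{2} x^{4}}{3} - 2 A^{2} x^{3} y + 12 A^{2} x^{2} y^{2}
This must equal f(x, y) identically; expanded, f = 6 x^{4} - 18 x^{3} y + 108 x^{2} y^{2}.
Matching coefficients of the independent functions:
  [x^{4}]:  \frac{2 A^{2}}{3} = 6
  [x^{2} y^{2}]:  12 A^{2} = 108
  [x^{3} y]:  - 2 A^{2} = -18
These equations allow (A) = (-3) or (3).
Impose the point condition(s):
  u(1, 1) = -3  ⟹  A = -3
Only A = -3 satisfies everything.
Hence u(x, y) = - 3 x^{2} y.

Answer: u(x, y) = - 3 x^{2} y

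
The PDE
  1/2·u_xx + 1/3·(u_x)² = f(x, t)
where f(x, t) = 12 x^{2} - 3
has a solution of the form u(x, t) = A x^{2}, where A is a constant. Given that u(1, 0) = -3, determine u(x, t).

Substitute the ansatz u = A x^{2} into the left-hand side.
Derivatives of the ansatz:
  u_xx = 2 A
  u_x = 2 A x
Term by term:
  1/2·u_xx = A
  1/3·(u_x)² = \frac{4 A^{2} x^{2}}{3}
So the left-hand side equals
  \frac{4 A^{2} x^{2}}{3} + A
This must equal f(x, t) = 12 x^{2} - 3 identically.
Matching coefficients of the independent functions:
  [constant term]:  A = -3
  [x^{2}]:  \frac{4 A^{2}}{3} = 12
Solving: A = -3.
Check against the point condition:
  u(1, 0) = -3  ⟹  A = -3  ✓
Hence u(x, t) = - 3 x^{2}.

Answer: u(x, t) = - 3 x^{2}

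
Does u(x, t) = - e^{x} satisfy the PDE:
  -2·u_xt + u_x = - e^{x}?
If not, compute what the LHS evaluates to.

Evaluate each term of the left-hand side for u = - e^{x}.
Derivatives:
  u_xt = 0
  u_x = - e^{x}
Terms:
  -2·u_xt = 0
  u_x = - e^{x}
Sum: LHS = - e^{x}
This is exactly the given right-hand side, so u is a solution.

Answer: Yes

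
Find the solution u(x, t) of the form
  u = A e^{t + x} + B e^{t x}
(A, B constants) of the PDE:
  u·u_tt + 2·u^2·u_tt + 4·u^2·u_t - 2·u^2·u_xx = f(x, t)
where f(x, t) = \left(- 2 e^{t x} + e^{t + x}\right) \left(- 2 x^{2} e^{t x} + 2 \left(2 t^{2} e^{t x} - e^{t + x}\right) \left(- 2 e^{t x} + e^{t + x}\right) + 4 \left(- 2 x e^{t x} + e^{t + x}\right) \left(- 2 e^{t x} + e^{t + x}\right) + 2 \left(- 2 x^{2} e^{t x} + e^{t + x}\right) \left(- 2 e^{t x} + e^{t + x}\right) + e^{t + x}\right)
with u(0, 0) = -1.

Answer: u(x, t) = - 2 e^{t x} + e^{t + x}

Derivation:
Substitute the ansatz u = A e^{t + x} + B e^{t x} into the left-hand side.
Derivatives of the ansatz:
  u_tt = A e^{t} e^{x} + B x^{2} e^{t x}
  u_t = A e^{t} e^{x} + B x e^{t x}
  u_xx = A e^{t} e^{x} + B t^{2} e^{t x}
Term by term:
  u·u_tt = A^{2} e^{2 t} e^{2 x} + A B x^{2} e^{t} e^{x} e^{t x} + A B e^{t} e^{x} e^{t x} + B^{2} x^{2} e^{2 t x}
  2·u^2·u_tt = 2 A^{3} e^{3 t} e^{3 x} + 2 A^{2} B x^{2} e^{2 t} e^{2 x} e^{t x} + 4 A^{2} B e^{2 t} e^{2 x} e^{t x} + 4 A B^{2} x^{2} e^{t} e^{x} e^{2 t x} + 2 A B^{2} e^{t} e^{x} e^{2 t x} + 2 B^{3} x^{2} e^{3 t x}
  4·u^2·u_t = 4 A^{3} e^{3 t} e^{3 x} + 4 A^{2} B x e^{2 t} e^{2 x} e^{t x} + 8 A^{2} B e^{2 t} e^{2 x} e^{t x} + 8 A B^{2} x e^{t} e^{x} e^{2 t x} + 4 A B^{2} e^{t} e^{x} e^{2 t x} + 4 B^{3} x e^{3 t x}
  -2·u^2·u_xx = - 2 A^{3} e^{3 t} e^{3 x} - 2 A^{2} B t^{2} e^{2 t} e^{2 x} e^{t x} - 4 A^{2} B e^{2 t} e^{2 x} e^{t x} - 4 A B^{2} t^{2} e^{t} e^{x} e^{2 t x} - 2 A B^{2} e^{t} e^{x} e^{2 t x} - 2 B^{3} t^{2} e^{3 t x}
So the left-hand side equals
  4 A^{3} e^{3 t} e^{3 x} - 2 A^{2} B t^{2} e^{2 t} e^{2 x} e^{t x} + 2 A^{2} B x^{2} e^{2 t} e^{2 x} e^{t x} + 4 A^{2} B x e^{2 t} e^{2 x} e^{t x} + 8 A^{2} B e^{2 t} e^{2 x} e^{t x} + A^{2} e^{2 t} e^{2 x} - 4 A B^{2} t^{2} e^{t} e^{x} e^{2 t x} + 4 A B^{2} x^{2} e^{t} e^{x} e^{2 t x} + 8 A B^{2} x e^{t} e^{x} e^{2 t x} + 4 A B^{2} e^{t} e^{x} e^{2 t x} + A B x^{2} e^{t} e^{x} e^{t x} + A B e^{t} e^{x} e^{t x} - 2 B^{3} t^{2} e^{3 t x} + 2 B^{3} x^{2} e^{3 t x} + 4 B^{3} x e^{3 t x} + B^{2} x^{2} e^{2 t x}
This must equal f(x, t) identically; expanded, f = 4 t^{2} e^{2 t} e^{2 x} e^{t x} - 16 t^{2} e^{t} e^{x} e^{2 t x} + 16 t^{2} e^{3 t x} - 4 x^{2} e^{2 t} e^{2 x} e^{t x} + 16 x^{2} e^{t} e^{x} e^{2 t x} - 2 x^{2} e^{t} e^{x} e^{t x} - 16 x^{2} e^{3 t x} + 4 x^{2} e^{2 t x} - 8 x e^{2 t} e^{2 x} e^{t x} + 32 x e^{t} e^{x} e^{2 t x} - 32 x e^{3 t x} + 4 e^{3 t} e^{3 x} - 16 e^{2 t} e^{2 x} e^{t x} + e^{2 t} e^{2 x} + 16 e^{t} e^{x} e^{2 t x} - 2 e^{t} e^{x} e^{t x}.
Matching coefficients of the independent functions:
(each divided by its leading coefficient; functions giving the same equation are listed together)
  [t^{2} e^{3 t x}, x e^{3 t x}, x^{2} e^{3 t x}]:  B^{3} + 8 = 0
  [x^{2} e^{2 t x}]:  B^{2} - 4 = 0
  [e^{2 t} e^{2 x}]:  A^{2} - 1 = 0
  [e^{3 t} e^{3 x}]:  A^{3} - 1 = 0
  [e^{t} e^{x} e^{t x}, x^{2} e^{t} e^{x} e^{t x}]:  A B + 2 = 0
  [e^{t} e^{x} e^{2 t x}, t^{2} e^{t} e^{x} e^{2 t x}, x e^{t} e^{x} e^{2 t x}, …]:  A B^{2} - 4 = 0
  [e^{2 t} e^{2 x} e^{t x}, t^{2} e^{2 t} e^{2 x} e^{t x}, x e^{2 t} e^{2 x} e^{t x}, …]:  A^{2} B + 2 = 0
Solving: A = 1, B = -2.
Check against the point condition:
  u(0, 0) = -1  ⟹  A + B = -1  ✓
Hence u(x, t) = - 2 e^{t x} + e^{t + x}.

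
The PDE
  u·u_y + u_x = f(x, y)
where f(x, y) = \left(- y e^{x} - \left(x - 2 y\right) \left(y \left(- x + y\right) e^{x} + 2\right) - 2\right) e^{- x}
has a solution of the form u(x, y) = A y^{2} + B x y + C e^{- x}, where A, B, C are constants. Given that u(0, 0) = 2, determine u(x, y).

Substitute the ansatz u = A y^{2} + B x y + C e^{- x} into the left-hand side.
Derivatives of the ansatz:
  u_y = 2 A y + B x
  u_x = B y - C e^{- x}
Term by term:
  u·u_y = 2 A^{2} y^{3} + 3 A B x y^{2} + 2 A C y e^{- x} + B^{2} x^{2} y + B C x e^{- x}
  u_x = B y - C e^{- x}
So the left-hand side equals
  2 A^{2} y^{3} + 3 A B x y^{2} + 2 A C y e^{- x} + B^{2} x^{2} y + B C x e^{- x} + B y - C e^{- x}
This must equal f(x, y) identically; expanded, f = x^{2} y - 3 x y^{2} - 2 x e^{- x} + 2 y^{3} - y + 4 y e^{- x} - 2 e^{- x}.
Matching coefficients of the independent functions:
  [y]:  B = -1
  [y^{3}]:  2 A^{2} = 2
  [x y^{2}]:  3 A B = -3
  [x e^{- x}]:  B C = -2
  [x^{2} y]:  B^{2} = 1
  [y e^{- x}]:  2 A C = 4
  [e^{- x}]:  - C = -2
Solving: A = 1, B = -1, C = 2.
Check against the point condition:
  u(0, 0) = 2  ⟹  C = 2  ✓
Hence u(x, y) = - x y + y^{2} + 2 e^{- x}.

Answer: u(x, y) = - x y + y^{2} + 2 e^{- x}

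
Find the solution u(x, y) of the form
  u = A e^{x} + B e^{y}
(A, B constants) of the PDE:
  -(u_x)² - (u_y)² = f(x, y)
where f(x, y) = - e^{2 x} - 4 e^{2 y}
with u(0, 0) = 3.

Substitute the ansatz u = A e^{x} + B e^{y} into the left-hand side.
Derivatives of the ansatz:
  u_x = A e^{x}
  u_y = B e^{y}
Term by term:
  -(u_x)² = - A^{2} e^{2 x}
  -(u_y)² = - B^{2} e^{2 y}
So the left-hand side equals
  - A^{2} e^{2 x} - B^{2} e^{2 y}
This must equal f(x, y) = - e^{2 x} - 4 e^{2 y} identically.
Matching coefficients of the independent functions:
  [e^{2 x}]:  - A^{2} = -1
  [e^{2 y}]:  - B^{2} = -4
These equations allow (A, B) = (-1, -2) or (-1, 2) or (1, -2) or (1, 2).
Impose the point condition(s):
  u(0, 0) = 3  ⟹  A + B = 3
Only A = 1, B = 2 satisfies everything.
Hence u(x, y) = e^{x} + 2 e^{y}.

Answer: u(x, y) = e^{x} + 2 e^{y}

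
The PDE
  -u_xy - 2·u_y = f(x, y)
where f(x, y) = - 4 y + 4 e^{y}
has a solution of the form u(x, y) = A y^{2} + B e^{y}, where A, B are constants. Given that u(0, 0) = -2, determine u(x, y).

Substitute the ansatz u = A y^{2} + B e^{y} into the left-hand side.
Derivatives of the ansatz:
  u_xy = 0
  u_y = 2 A y + B e^{y}
Term by term:
  -u_xy = 0
  -2·u_y = - 4 A y - 2 B e^{y}
So the left-hand side equals
  - 4 A y - 2 B e^{y}
This must equal f(x, y) = - 4 y + 4 e^{y} identically.
Matching coefficients of the independent functions:
  [y]:  - 4 A = -4
  [e^{y}]:  - 2 B = 4
Solving: A = 1, B = -2.
Check against the point condition:
  u(0, 0) = -2  ⟹  B = -2  ✓
Hence u(x, y) = y^{2} - 2 e^{y}.

Answer: u(x, y) = y^{2} - 2 e^{y}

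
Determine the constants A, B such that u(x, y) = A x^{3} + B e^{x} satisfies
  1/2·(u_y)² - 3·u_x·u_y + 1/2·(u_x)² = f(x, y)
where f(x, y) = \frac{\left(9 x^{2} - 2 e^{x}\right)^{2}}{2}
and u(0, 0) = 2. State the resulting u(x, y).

Substitute the ansatz u = A x^{3} + B e^{x} into the left-hand side.
Derivatives of the ansatz:
  u_y = 0
  u_x = 3 A x^{2} + B e^{x}
Term by term:
  1/2·(u_y)² = 0
  -3·u_x·u_y = 0
  1/2·(u_x)² = \frac{9 A^{2} x^{4}}{2} + 3 A B x^{2} e^{x} + \frac{B^{2} e^{2 x}}{2}
So the left-hand side equals
  \frac{9 A^{2} x^{4}}{2} + 3 A B x^{2} e^{x} + \frac{B^{2} e^{2 x}}{2}
This must equal f(x, y) identically; expanded, f = \frac{81 x^{4}}{2} - 18 x^{2} e^{x} + 2 e^{2 x}.
Matching coefficients of the independent functions:
  [x^{4}]:  \frac{9 A^{2}}{2} = \frac{81}{2}
  [x^{2} e^{x}]:  3 A B = -18
  [e^{2 x}]:  \frac{B^{2}}{2} = 2
These equations allow (A, B) = (-3, 2) or (3, -2).
Impose the point condition(s):
  u(0, 0) = 2  ⟹  B = 2
Only A = -3, B = 2 satisfies everything.
Hence u(x, y) = - 3 x^{3} + 2 e^{x}.

Answer: u(x, y) = - 3 x^{3} + 2 e^{x}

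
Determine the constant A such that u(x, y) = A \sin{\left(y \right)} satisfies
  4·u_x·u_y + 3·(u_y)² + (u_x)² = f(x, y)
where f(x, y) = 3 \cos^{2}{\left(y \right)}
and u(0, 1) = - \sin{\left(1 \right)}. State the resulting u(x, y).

Substitute the ansatz u = A \sin{\left(y \right)} into the left-hand side.
Derivatives of the ansatz:
  u_x = 0
  u_y = A \cos{\left(y \right)}
Term by term:
  4·u_x·u_y = 0
  3·(u_y)² = 3 A^{2} \cos^{2}{\left(y \right)}
  (u_x)² = 0
So the left-hand side equals
  3 A^{2} \cos^{2}{\left(y \right)}
This must equal f(x, y) = 3 \cos^{2}{\left(y \right)} identically.
Matching coefficients of the independent functions:
  [\cos^{2}{\left(y \right)}]:  3 A^{2} = 3
These equations allow (A) = (-1) or (1).
Impose the point condition(s):
  u(0, 1) = - \sin{\left(1 \right)}  ⟹  A \sin{\left(1 \right)} = - \sin{\left(1 \right)}
Only A = -1 satisfies everything.
Hence u(x, y) = - \sin{\left(y \right)}.

Answer: u(x, y) = - \sin{\left(y \right)}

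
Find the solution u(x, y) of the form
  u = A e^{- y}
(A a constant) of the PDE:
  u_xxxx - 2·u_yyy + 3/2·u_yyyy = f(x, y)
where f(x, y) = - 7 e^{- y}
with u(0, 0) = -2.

Substitute the ansatz u = A e^{- y} into the left-hand side.
Derivatives of the ansatz:
  u_xxxx = 0
  u_yyy = - A e^{- y}
  u_yyyy = A e^{- y}
Term by term:
  u_xxxx = 0
  -2·u_yyy = 2 A e^{- y}
  3/2·u_yyyy = \frac{3 A e^{- y}}{2}
So the left-hand side equals
  \frac{7 A e^{- y}}{2}
This must equal f(x, y) = - 7 e^{- y} identically.
Matching coefficients of the independent functions:
  [e^{- y}]:  \frac{7 A}{2} = -7
Solving: A = -2.
Check against the point condition:
  u(0, 0) = -2  ⟹  A = -2  ✓
Hence u(x, y) = - 2 e^{- y}.

Answer: u(x, y) = - 2 e^{- y}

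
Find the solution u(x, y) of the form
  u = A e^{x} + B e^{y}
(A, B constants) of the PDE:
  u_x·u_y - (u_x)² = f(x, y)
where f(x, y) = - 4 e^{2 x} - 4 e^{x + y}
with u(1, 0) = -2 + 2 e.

Answer: u(x, y) = 2 e^{x} - 2 e^{y}

Derivation:
Substitute the ansatz u = A e^{x} + B e^{y} into the left-hand side.
Derivatives of the ansatz:
  u_x = A e^{x}
  u_y = B e^{y}
Term by term:
  u_x·u_y = A B e^{x} e^{y}
  -(u_x)² = - A^{2} e^{2 x}
So the left-hand side equals
  - A^{2} e^{2 x} + A B e^{x} e^{y}
This must equal f(x, y) identically; expanded, f = - 4 e^{2 x} - 4 e^{x} e^{y}.
Matching coefficients of the independent functions:
  [e^{x} e^{y}]:  A B = -4
  [e^{2 x}]:  - A^{2} = -4
These equations allow (A, B) = (-2, 2) or (2, -2).
Impose the point condition(s):
  u(1, 0) = -2 + 2 e  ⟹  e A + B = -2 + 2 e
Only A = 2, B = -2 satisfies everything.
Hence u(x, y) = 2 e^{x} - 2 e^{y}.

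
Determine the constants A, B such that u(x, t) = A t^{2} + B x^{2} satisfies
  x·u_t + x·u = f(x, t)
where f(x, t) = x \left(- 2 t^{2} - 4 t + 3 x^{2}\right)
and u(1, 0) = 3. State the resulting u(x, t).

Answer: u(x, t) = - 2 t^{2} + 3 x^{2}

Derivation:
Substitute the ansatz u = A t^{2} + B x^{2} into the left-hand side.
Derivatives of the ansatz:
  u_t = 2 A t
Term by term:
  x·u_t = 2 A t x
  x·u = A t^{2} x + B x^{3}
So the left-hand side equals
  A t^{2} x + 2 A t x + B x^{3}
This must equal f(x, t) = x \left(- 2 t^{2} - 4 t + 3 x^{2}\right) identically.
Matching coefficients of the independent functions:
  [x^{3}]:  B = 3
  [t x]:  2 A = -4
  [t^{2} x]:  A = -2
Solving: A = -2, B = 3.
Check against the point condition:
  u(1, 0) = 3  ⟹  B = 3  ✓
Hence u(x, t) = - 2 t^{2} + 3 x^{2}.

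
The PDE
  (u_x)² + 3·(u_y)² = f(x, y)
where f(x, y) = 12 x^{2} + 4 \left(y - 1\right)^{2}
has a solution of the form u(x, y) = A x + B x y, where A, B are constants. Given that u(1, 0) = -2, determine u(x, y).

Substitute the ansatz u = A x + B x y into the left-hand side.
Derivatives of the ansatz:
  u_x = A + B y
  u_y = B x
Term by term:
  (u_x)² = A^{2} + 2 A B y + B^{2} y^{2}
  3·(u_y)² = 3 B^{2} x^{2}
So the left-hand side equals
  A^{2} + 2 A B y + 3 B^{2} x^{2} + B^{2} y^{2}
This must equal f(x, y) identically; expanded, f = 12 x^{2} + 4 y^{2} - 8 y + 4.
Matching coefficients of the independent functions:
  [constant term]:  A^{2} = 4
  [x^{2}]:  3 B^{2} = 12
  [y]:  2 A B = -8
  [y^{2}]:  B^{2} = 4
These equations allow (A, B) = (-2, 2) or (2, -2).
Impose the point condition(s):
  u(1, 0) = -2  ⟹  A = -2
Only A = -2, B = 2 satisfies everything.
Hence u(x, y) = 2 x y - 2 x.

Answer: u(x, y) = 2 x y - 2 x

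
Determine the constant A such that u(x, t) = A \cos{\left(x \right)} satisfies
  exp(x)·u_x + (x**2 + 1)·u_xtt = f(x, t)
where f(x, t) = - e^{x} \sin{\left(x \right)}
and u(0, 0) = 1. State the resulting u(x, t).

Substitute the ansatz u = A \cos{\left(x \right)} into the left-hand side.
Derivatives of the ansatz:
  u_x = - A \sin{\left(x \right)}
  u_xtt = 0
Term by term:
  exp(x)·u_x = - A e^{x} \sin{\left(x \right)}
  (x**2 + 1)·u_xtt = 0
So the left-hand side equals
  - A e^{x} \sin{\left(x \right)}
This must equal f(x, t) = - e^{x} \sin{\left(x \right)} identically.
Matching coefficients of the independent functions:
  [e^{x} \sin{\left(x \right)}]:  - A = -1
Solving: A = 1.
Check against the point condition:
  u(0, 0) = 1  ⟹  A = 1  ✓
Hence u(x, t) = \cos{\left(x \right)}.

Answer: u(x, t) = \cos{\left(x \right)}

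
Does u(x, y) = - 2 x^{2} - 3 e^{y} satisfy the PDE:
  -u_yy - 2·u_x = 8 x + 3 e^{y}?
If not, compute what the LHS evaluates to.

Evaluate each term of the left-hand side for u = - 2 x^{2} - 3 e^{y}.
Derivatives:
  u_yy = - 3 e^{y}
  u_x = - 4 x
Terms:
  -u_yy = 3 e^{y}
  -2·u_x = 8 x
Sum: LHS = 8 x + 3 e^{y}
This is exactly the given right-hand side, so u is a solution.

Answer: Yes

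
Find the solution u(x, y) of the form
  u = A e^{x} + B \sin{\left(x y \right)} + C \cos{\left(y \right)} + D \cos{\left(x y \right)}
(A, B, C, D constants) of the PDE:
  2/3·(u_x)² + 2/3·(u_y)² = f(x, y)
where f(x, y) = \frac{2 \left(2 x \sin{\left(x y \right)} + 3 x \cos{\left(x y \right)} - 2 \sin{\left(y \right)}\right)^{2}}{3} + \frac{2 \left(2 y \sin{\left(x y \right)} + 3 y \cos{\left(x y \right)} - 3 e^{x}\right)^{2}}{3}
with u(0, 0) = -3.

Substitute the ansatz u = A e^{x} + B \sin{\left(x y \right)} + C \cos{\left(y \right)} + D \cos{\left(x y \right)} into the left-hand side.
Derivatives of the ansatz:
  u_x = A e^{x} + B y \cos{\left(x y \right)} - D y \sin{\left(x y \right)}
  u_y = B x \cos{\left(x y \right)} - C \sin{\left(y \right)} - D x \sin{\left(x y \right)}
Term by term:
  2/3·(u_x)² = \frac{2 A^{2} e^{2 x}}{3} + \frac{4 A B y e^{x} \cos{\left(x y \right)}}{3} - \frac{4 A D y e^{x} \sin{\left(x y \right)}}{3} + \frac{2 B^{2} y^{2} \cos^{2}{\left(x y \right)}}{3} - \frac{4 B D y^{2} \sin{\left(x y \right)} \cos{\left(x y \right)}}{3} + \frac{2 D^{2} y^{2} \sin^{2}{\left(x y \right)}}{3}
  2/3·(u_y)² = \frac{2 B^{2} x^{2} \cos^{2}{\left(x y \right)}}{3} - \frac{4 B C x \sin{\left(y \right)} \cos{\left(x y \right)}}{3} - \frac{4 B D x^{2} \sin{\left(x y \right)} \cos{\left(x y \right)}}{3} + \frac{2 C^{2} \sin^{2}{\left(y \right)}}{3} + \frac{4 C D x \sin{\left(y \right)} \sin{\left(x y \right)}}{3} + \frac{2 D^{2} x^{2} \sin^{2}{\left(x y \right)}}{3}
So the left-hand side equals
  \frac{2 A^{2} e^{2 x}}{3} + \frac{4 A B y e^{x} \cos{\left(x y \right)}}{3} - \frac{4 A D y e^{x} \sin{\left(x y \right)}}{3} + \frac{2 B^{2} x^{2} \cos^{2}{\left(x y \right)}}{3} + \frac{2 B^{2} y^{2} \cos^{2}{\left(x y \right)}}{3} - \frac{4 B C x \sin{\left(y \right)} \cos{\left(x y \right)}}{3} - \frac{4 B D x^{2} \sin{\left(x y \right)} \cos{\left(x y \right)}}{3} - \frac{4 B D y^{2} \sin{\left(x y \right)} \cos{\left(x y \right)}}{3} + \frac{2 C^{2} \sin^{2}{\left(y \right)}}{3} + \frac{4 C D x \sin{\left(y \right)} \sin{\left(x y \right)}}{3} + \frac{2 D^{2} x^{2} \sin^{2}{\left(x y \right)}}{3} + \frac{2 D^{2} y^{2} \sin^{2}{\left(x y \right)}}{3}
This must equal f(x, y) identically; expanded, f = \frac{8 x^{2} \sin^{2}{\left(x y \right)}}{3} + 8 x^{2} \sin{\left(x y \right)} \cos{\left(x y \right)} + 6 x^{2} \cos^{2}{\left(x y \right)} - \frac{16 x \sin{\left(y \right)} \sin{\left(x y \right)}}{3} - 8 x \sin{\left(y \right)} \cos{\left(x y \right)} + \frac{8 y^{2} \sin^{2}{\left(x y \right)}}{3} + 8 y^{2} \sin{\left(x y \right)} \cos{\left(x y \right)} + 6 y^{2} \cos^{2}{\left(x y \right)} - 8 y e^{x} \sin{\left(x y \right)} - 12 y e^{x} \cos{\left(x y \right)} + 6 e^{2 x} + \frac{8 \sin^{2}{\left(y \right)}}{3}.
Matching coefficients of the independent functions:
  [x^{2} \sin^{2}{\left(x y \right)}, y^{2} \sin^{2}{\left(x y \right)}]:  \frac{2 D^{2}}{3} = \frac{8}{3}
  [x^{2} \cos^{2}{\left(x y \right)}, y^{2} \cos^{2}{\left(x y \right)}]:  \frac{2 B^{2}}{3} = 6
  [x \sin{\left(y \right)} \sin{\left(x y \right)}]:  \frac{4 C D}{3} = - \frac{16}{3}
  [x \sin{\left(y \right)} \cos{\left(x y \right)}]:  - \frac{4 B C}{3} = -8
  [x^{2} \sin{\left(x y \right)} \cos{\left(x y \right)}, y^{2} \sin{\left(x y \right)} \cos{\left(x y \right)}]:  - \frac{4 B D}{3} = 8
  [y e^{x} \sin{\left(x y \right)}]:  - \frac{4 A D}{3} = -8
  [y e^{x} \cos{\left(x y \right)}]:  \frac{4 A B}{3} = -12
  [e^{2 x}]:  \frac{2 A^{2}}{3} = 6
  [\sin^{2}{\left(y \right)}]:  \frac{2 C^{2}}{3} = \frac{8}{3}
These equations allow (A, B, C, D) = (-3, 3, 2, -2) or (3, -3, -2, 2).
Impose the point condition(s):
  u(0, 0) = -3  ⟹  A + C + D = -3
Only A = -3, B = 3, C = 2, D = -2 satisfies everything.
Hence u(x, y) = - 3 e^{x} + 3 \sin{\left(x y \right)} + 2 \cos{\left(y \right)} - 2 \cos{\left(x y \right)}.

Answer: u(x, y) = - 3 e^{x} + 3 \sin{\left(x y \right)} + 2 \cos{\left(y \right)} - 2 \cos{\left(x y \right)}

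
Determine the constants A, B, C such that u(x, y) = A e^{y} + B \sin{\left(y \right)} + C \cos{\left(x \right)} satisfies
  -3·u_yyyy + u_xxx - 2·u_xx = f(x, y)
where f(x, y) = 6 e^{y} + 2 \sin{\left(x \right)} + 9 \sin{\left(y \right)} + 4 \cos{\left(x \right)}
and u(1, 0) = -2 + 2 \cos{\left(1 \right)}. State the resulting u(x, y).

Substitute the ansatz u = A e^{y} + B \sin{\left(y \right)} + C \cos{\left(x \right)} into the left-hand side.
Derivatives of the ansatz:
  u_yyyy = A e^{y} + B \sin{\left(y \right)}
  u_xxx = C \sin{\left(x \right)}
  u_xx = - C \cos{\left(x \right)}
Term by term:
  -3·u_yyyy = - 3 A e^{y} - 3 B \sin{\left(y \right)}
  u_xxx = C \sin{\left(x \right)}
  -2·u_xx = 2 C \cos{\left(x \right)}
So the left-hand side equals
  - 3 A e^{y} - 3 B \sin{\left(y \right)} + C \sin{\left(x \right)} + 2 C \cos{\left(x \right)}
This must equal f(x, y) = 6 e^{y} + 2 \sin{\left(x \right)} + 9 \sin{\left(y \right)} + 4 \cos{\left(x \right)} identically.
Matching coefficients of the independent functions:
  [e^{y}]:  - 3 A = 6
  [\sin{\left(x \right)}]:  C = 2
  [\sin{\left(y \right)}]:  - 3 B = 9
  [\cos{\left(x \right)}]:  2 C = 4
Solving: A = -2, B = -3, C = 2.
Check against the point condition:
  u(1, 0) = -2 + 2 \cos{\left(1 \right)}  ⟹  A + C \cos{\left(1 \right)} = -2 + 2 \cos{\left(1 \right)}  ✓
Hence u(x, y) = - 2 e^{y} - 3 \sin{\left(y \right)} + 2 \cos{\left(x \right)}.

Answer: u(x, y) = - 2 e^{y} - 3 \sin{\left(y \right)} + 2 \cos{\left(x \right)}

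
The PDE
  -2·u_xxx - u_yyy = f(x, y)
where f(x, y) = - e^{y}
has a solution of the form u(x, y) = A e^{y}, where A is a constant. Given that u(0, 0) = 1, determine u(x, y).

Answer: u(x, y) = e^{y}

Derivation:
Substitute the ansatz u = A e^{y} into the left-hand side.
Derivatives of the ansatz:
  u_xxx = 0
  u_yyy = A e^{y}
Term by term:
  -2·u_xxx = 0
  -u_yyy = - A e^{y}
So the left-hand side equals
  - A e^{y}
This must equal f(x, y) = - e^{y} identically.
Matching coefficients of the independent functions:
  [e^{y}]:  - A = -1
Solving: A = 1.
Check against the point condition:
  u(0, 0) = 1  ⟹  A = 1  ✓
Hence u(x, y) = e^{y}.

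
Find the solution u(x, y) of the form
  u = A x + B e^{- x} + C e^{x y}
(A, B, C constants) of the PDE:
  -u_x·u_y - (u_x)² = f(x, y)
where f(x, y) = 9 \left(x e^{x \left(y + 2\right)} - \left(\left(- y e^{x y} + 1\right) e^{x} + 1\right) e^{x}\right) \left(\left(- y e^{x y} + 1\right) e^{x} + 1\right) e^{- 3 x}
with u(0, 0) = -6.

Answer: u(x, y) = 3 x - 3 e^{x y} - 3 e^{- x}

Derivation:
Substitute the ansatz u = A x + B e^{- x} + C e^{x y} into the left-hand side.
Derivatives of the ansatz:
  u_x = A - B e^{- x} + C y e^{x y}
  u_y = C x e^{x y}
Term by term:
  -u_x·u_y = - A C x e^{x y} + B C x e^{- x} e^{x y} - C^{2} x y e^{2 x y}
  -(u_x)² = - A^{2} + 2 A B e^{- x} - 2 A C y e^{x y} - B^{2} e^{- 2 x} + 2 B C y e^{- x} e^{x y} - C^{2} y^{2} e^{2 x y}
So the left-hand side equals
  - A^{2} + 2 A B e^{- x} - A C x e^{x y} - 2 A C y e^{x y} - B^{2} e^{- 2 x} + B C x e^{- x} e^{x y} + 2 B C y e^{- x} e^{x y} - C^{2} x y e^{2 x y} - C^{2} y^{2} e^{2 x y}
This must equal f(x, y) identically; expanded, f = - 9 x y e^{2 x y} + 9 x e^{x y} + 9 x e^{- x} e^{x y} - 9 y^{2} e^{2 x y} + 18 y e^{x y} + 18 y e^{- x} e^{x y} - 9 - 18 e^{- x} - 9 e^{- 2 x}.
Matching coefficients of the independent functions:
  [constant term]:  - A^{2} = -9
  [x e^{x y}]:  - A C = 9
  [y e^{x y}]:  - 2 A C = 18
  [y^{2} e^{2 x y}, x y e^{2 x y}]:  - C^{2} = -9
  [x e^{- x} e^{x y}]:  B C = 9
  [y e^{- x} e^{x y}]:  2 B C = 18
  [e^{- 2 x}]:  - B^{2} = -9
  [e^{- x}]:  2 A B = -18
These equations allow (A, B, C) = (-3, 3, 3) or (3, -3, -3).
Impose the point condition(s):
  u(0, 0) = -6  ⟹  B + C = -6
Only A = 3, B = -3, C = -3 satisfies everything.
Hence u(x, y) = 3 x - 3 e^{x y} - 3 e^{- x}.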